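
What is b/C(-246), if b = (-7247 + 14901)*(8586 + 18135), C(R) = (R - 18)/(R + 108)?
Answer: 2352009141/22 ≈ 1.0691e+8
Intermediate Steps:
C(R) = (-18 + R)/(108 + R)
b = 204522534 (b = 7654*26721 = 204522534)
b/C(-246) = 204522534/(((-18 - 246)/(108 - 246))) = 204522534/((-264/(-138))) = 204522534/((-1/138*(-264))) = 204522534/(44/23) = 204522534*(23/44) = 2352009141/22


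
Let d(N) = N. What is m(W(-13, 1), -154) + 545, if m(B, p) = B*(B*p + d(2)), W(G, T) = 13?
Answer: -25455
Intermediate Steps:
m(B, p) = B*(2 + B*p) (m(B, p) = B*(B*p + 2) = B*(2 + B*p))
m(W(-13, 1), -154) + 545 = 13*(2 + 13*(-154)) + 545 = 13*(2 - 2002) + 545 = 13*(-2000) + 545 = -26000 + 545 = -25455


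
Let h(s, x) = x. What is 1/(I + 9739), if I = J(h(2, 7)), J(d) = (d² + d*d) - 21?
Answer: 1/9816 ≈ 0.00010187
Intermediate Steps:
J(d) = -21 + 2*d² (J(d) = (d² + d²) - 21 = 2*d² - 21 = -21 + 2*d²)
I = 77 (I = -21 + 2*7² = -21 + 2*49 = -21 + 98 = 77)
1/(I + 9739) = 1/(77 + 9739) = 1/9816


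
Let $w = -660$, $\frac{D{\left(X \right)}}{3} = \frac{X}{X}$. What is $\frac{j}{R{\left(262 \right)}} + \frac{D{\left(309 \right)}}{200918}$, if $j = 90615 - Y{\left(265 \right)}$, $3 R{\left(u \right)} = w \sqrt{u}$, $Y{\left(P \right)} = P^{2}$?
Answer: $\frac{3}{200918} - \frac{2039 \sqrt{262}}{5764} \approx -5.7259$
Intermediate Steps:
$D{\left(X \right)} = 3$ ($D{\left(X \right)} = 3 \frac{X}{X} = 3 \cdot 1 = 3$)
$R{\left(u \right)} = - 220 \sqrt{u}$ ($R{\left(u \right)} = \frac{\left(-660\right) \sqrt{u}}{3} = - 220 \sqrt{u}$)
$j = 20390$ ($j = 90615 - 265^{2} = 90615 - 70225 = 20390$)
$\frac{j}{R{\left(262 \right)}} + \frac{D{\left(309 \right)}}{200918} = \frac{20390}{\left(-220\right) \sqrt{262}} + \frac{3}{200918} = 20390 \left(- \frac{\sqrt{262}}{57640}\right) + 3 \cdot \frac{1}{200918} = - \frac{2039 \sqrt{262}}{5764} + \frac{3}{200918} = \frac{3}{200918} - \frac{2039 \sqrt{262}}{5764}$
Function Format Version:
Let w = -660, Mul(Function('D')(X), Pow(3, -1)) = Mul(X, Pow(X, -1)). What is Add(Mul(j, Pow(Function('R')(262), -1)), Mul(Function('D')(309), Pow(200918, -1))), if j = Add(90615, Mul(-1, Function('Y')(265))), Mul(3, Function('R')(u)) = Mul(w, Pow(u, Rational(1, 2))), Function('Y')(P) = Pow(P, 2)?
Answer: Add(Rational(3, 200918), Mul(Rational(-2039, 5764), Pow(262, Rational(1, 2)))) ≈ -5.7259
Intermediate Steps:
Function('D')(X) = 3 (Function('D')(X) = Mul(3, Mul(X, Pow(X, -1))) = Mul(3, 1) = 3)
Function('R')(u) = Mul(-220, Pow(u, Rational(1, 2))) (Function('R')(u) = Mul(Rational(1, 3), Mul(-660, Pow(u, Rational(1, 2)))) = Mul(-220, Pow(u, Rational(1, 2))))
j = 20390 (j = Add(90615, Mul(-1, Pow(265, 2))) = Add(90615, Mul(-1, 70225)) = Add(90615, -70225) = 20390)
Add(Mul(j, Pow(Function('R')(262), -1)), Mul(Function('D')(309), Pow(200918, -1))) = Add(Mul(20390, Pow(Mul(-220, Pow(262, Rational(1, 2))), -1)), Mul(3, Pow(200918, -1))) = Add(Mul(20390, Mul(Rational(-1, 57640), Pow(262, Rational(1, 2)))), Mul(3, Rational(1, 200918))) = Add(Mul(Rational(-2039, 5764), Pow(262, Rational(1, 2))), Rational(3, 200918)) = Add(Rational(3, 200918), Mul(Rational(-2039, 5764), Pow(262, Rational(1, 2))))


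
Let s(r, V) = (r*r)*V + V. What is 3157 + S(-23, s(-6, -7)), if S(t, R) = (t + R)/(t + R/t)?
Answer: 143146/45 ≈ 3181.0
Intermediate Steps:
s(r, V) = V + V*r**2 (s(r, V) = r**2*V + V = V*r**2 + V = V + V*r**2)
S(t, R) = (R + t)/(t + R/t)
3157 + S(-23, s(-6, -7)) = 3157 - 23*(-7*(1 + (-6)**2) - 23)/(-7*(1 + (-6)**2) + (-23)**2) = 3157 - 23*(-7*(1 + 36) - 23)/(-7*(1 + 36) + 529) = 3157 - 23*(-7*37 - 23)/(-7*37 + 529) = 3157 - 23*(-259 - 23)/(-259 + 529) = 3157 - 23*(-282)/270 = 3157 - 23*1/270*(-282) = 3157 + 1081/45 = 143146/45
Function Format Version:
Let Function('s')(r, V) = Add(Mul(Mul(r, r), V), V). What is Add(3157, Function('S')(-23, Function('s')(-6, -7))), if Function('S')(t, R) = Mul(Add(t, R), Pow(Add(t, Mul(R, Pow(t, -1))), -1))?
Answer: Rational(143146, 45) ≈ 3181.0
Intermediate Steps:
Function('s')(r, V) = Add(V, Mul(V, Pow(r, 2))) (Function('s')(r, V) = Add(Mul(Pow(r, 2), V), V) = Add(Mul(V, Pow(r, 2)), V) = Add(V, Mul(V, Pow(r, 2))))
Function('S')(t, R) = Mul(Pow(Add(t, Mul(R, Pow(t, -1))), -1), Add(R, t)) (Function('S')(t, R) = Mul(Add(R, t), Pow(Add(t, Mul(R, Pow(t, -1))), -1)) = Mul(Pow(Add(t, Mul(R, Pow(t, -1))), -1), Add(R, t)))
Add(3157, Function('S')(-23, Function('s')(-6, -7))) = Add(3157, Mul(-23, Pow(Add(Mul(-7, Add(1, Pow(-6, 2))), Pow(-23, 2)), -1), Add(Mul(-7, Add(1, Pow(-6, 2))), -23))) = Add(3157, Mul(-23, Pow(Add(Mul(-7, Add(1, 36)), 529), -1), Add(Mul(-7, Add(1, 36)), -23))) = Add(3157, Mul(-23, Pow(Add(Mul(-7, 37), 529), -1), Add(Mul(-7, 37), -23))) = Add(3157, Mul(-23, Pow(Add(-259, 529), -1), Add(-259, -23))) = Add(3157, Mul(-23, Pow(270, -1), -282)) = Add(3157, Mul(-23, Rational(1, 270), -282)) = Add(3157, Rational(1081, 45)) = Rational(143146, 45)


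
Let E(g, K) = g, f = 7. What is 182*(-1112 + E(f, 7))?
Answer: -201110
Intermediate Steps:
182*(-1112 + E(f, 7)) = 182*(-1112 + 7) = 182*(-1105) = -201110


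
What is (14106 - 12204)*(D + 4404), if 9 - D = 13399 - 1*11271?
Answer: 4346070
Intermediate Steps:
D = -2119 (D = 9 - (13399 - 1*11271) = 9 - (13399 - 11271) = 9 - 1*2128 = 9 - 2128 = -2119)
(14106 - 12204)*(D + 4404) = (14106 - 12204)*(-2119 + 4404) = 1902*2285 = 4346070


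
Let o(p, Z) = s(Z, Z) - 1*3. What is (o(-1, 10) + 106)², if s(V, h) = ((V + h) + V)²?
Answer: 1006009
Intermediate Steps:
s(V, h) = (h + 2*V)²
o(p, Z) = -3 + 9*Z² (o(p, Z) = (Z + 2*Z)² - 1*3 = (3*Z)² - 3 = 9*Z² - 3 = -3 + 9*Z²)
(o(-1, 10) + 106)² = ((-3 + 9*10²) + 106)² = ((-3 + 9*100) + 106)² = ((-3 + 900) + 106)² = (897 + 106)² = 1003² = 1006009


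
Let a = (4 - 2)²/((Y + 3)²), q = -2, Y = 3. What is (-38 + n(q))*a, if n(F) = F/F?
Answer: -37/9 ≈ -4.1111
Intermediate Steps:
a = ⅑ (a = (4 - 2)²/((3 + 3)²) = 2²/(6²) = 4/36 = 4*(1/36) = ⅑ ≈ 0.11111)
n(F) = 1
(-38 + n(q))*a = (-38 + 1)*(⅑) = -37*⅑ = -37/9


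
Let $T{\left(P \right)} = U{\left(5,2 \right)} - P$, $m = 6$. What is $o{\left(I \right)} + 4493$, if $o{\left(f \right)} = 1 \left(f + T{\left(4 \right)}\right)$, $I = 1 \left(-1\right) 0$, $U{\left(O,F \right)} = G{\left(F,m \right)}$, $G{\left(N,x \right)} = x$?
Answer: $4495$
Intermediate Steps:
$U{\left(O,F \right)} = 6$
$T{\left(P \right)} = 6 - P$
$I = 0$ ($I = \left(-1\right) 0 = 0$)
$o{\left(f \right)} = 2 + f$ ($o{\left(f \right)} = 1 \left(f + \left(6 - 4\right)\right) = 1 \left(f + 2\right) = 1 \left(2 + f\right) = 2 + f$)
$o{\left(I \right)} + 4493 = \left(2 + 0\right) + 4493 = 2 + 4493 = 4495$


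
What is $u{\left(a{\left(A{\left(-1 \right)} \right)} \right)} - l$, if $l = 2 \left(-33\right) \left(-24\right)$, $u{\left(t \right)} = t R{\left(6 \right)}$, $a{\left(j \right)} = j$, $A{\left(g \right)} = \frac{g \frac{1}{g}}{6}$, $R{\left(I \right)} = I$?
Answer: $-1583$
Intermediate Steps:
$A{\left(g \right)} = \frac{1}{6}$ ($A{\left(g \right)} = 1 \cdot \frac{1}{6} = \frac{1}{6}$)
$u{\left(t \right)} = 6 t$ ($u{\left(t \right)} = t 6 = 6 t$)
$l = 1584$ ($l = \left(-66\right) \left(-24\right) = 1584$)
$u{\left(a{\left(A{\left(-1 \right)} \right)} \right)} - l = 6 \cdot \frac{1}{6} - 1584 = 1 - 1584 = -1583$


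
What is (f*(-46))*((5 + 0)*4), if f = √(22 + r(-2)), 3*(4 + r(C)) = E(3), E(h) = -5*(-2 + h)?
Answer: -6440*√3/3 ≈ -3718.1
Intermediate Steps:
E(h) = 10 - 5*h
r(C) = -17/3 (r(C) = -4 + (10 - 5*3)/3 = -4 + (10 - 15)/3 = -4 + (⅓)*(-5) = -4 - 5/3 = -17/3)
f = 7*√3/3 (f = √(22 - 17/3) = √(49/3) = 7*√3/3 ≈ 4.0415)
(f*(-46))*((5 + 0)*4) = ((7*√3/3)*(-46))*((5 + 0)*4) = (-322*√3/3)*(5*4) = -322*√3/3*20 = -6440*√3/3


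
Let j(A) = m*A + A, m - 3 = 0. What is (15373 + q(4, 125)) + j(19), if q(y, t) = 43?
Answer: 15492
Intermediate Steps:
m = 3 (m = 3 + 0 = 3)
j(A) = 4*A (j(A) = 3*A + A = 4*A)
(15373 + q(4, 125)) + j(19) = (15373 + 43) + 4*19 = 15416 + 76 = 15492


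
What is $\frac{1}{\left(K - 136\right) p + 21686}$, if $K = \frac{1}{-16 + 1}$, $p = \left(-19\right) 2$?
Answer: $\frac{15}{402848} \approx 3.7235 \cdot 10^{-5}$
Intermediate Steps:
$p = -38$
$K = - \frac{1}{15}$ ($K = \frac{1}{-15} = - \frac{1}{15} \approx -0.066667$)
$\frac{1}{\left(K - 136\right) p + 21686} = \frac{1}{\left(- \frac{1}{15} - 136\right) \left(-38\right) + 21686} = \frac{1}{\left(- \frac{2041}{15}\right) \left(-38\right) + 21686} = \frac{1}{\frac{77558}{15} + 21686} = \frac{1}{\frac{402848}{15}} = \frac{15}{402848}$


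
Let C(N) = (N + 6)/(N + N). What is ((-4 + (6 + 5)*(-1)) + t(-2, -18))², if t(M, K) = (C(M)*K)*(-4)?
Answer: 7569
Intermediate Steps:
C(N) = (6 + N)/(2*N) (C(N) = (6 + N)/((2*N)) = (6 + N)*(1/(2*N)) = (6 + N)/(2*N))
t(M, K) = -2*K*(6 + M)/M (t(M, K) = (((6 + M)/(2*M))*K)*(-4) = (K*(6 + M)/(2*M))*(-4) = -2*K*(6 + M)/M)
((-4 + (6 + 5)*(-1)) + t(-2, -18))² = ((-4 + (6 + 5)*(-1)) - 2*(-18)*(6 - 2)/(-2))² = ((-4 + 11*(-1)) - 2*(-18)*(-½)*4)² = ((-4 - 11) - 72)² = (-15 - 72)² = (-87)² = 7569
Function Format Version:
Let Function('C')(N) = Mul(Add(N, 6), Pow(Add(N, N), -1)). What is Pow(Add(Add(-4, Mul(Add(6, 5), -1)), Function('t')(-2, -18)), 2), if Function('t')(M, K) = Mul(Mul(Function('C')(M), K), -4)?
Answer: 7569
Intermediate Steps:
Function('C')(N) = Mul(Rational(1, 2), Pow(N, -1), Add(6, N)) (Function('C')(N) = Mul(Add(6, N), Pow(Mul(2, N), -1)) = Mul(Add(6, N), Mul(Rational(1, 2), Pow(N, -1))) = Mul(Rational(1, 2), Pow(N, -1), Add(6, N)))
Function('t')(M, K) = Mul(-2, K, Pow(M, -1), Add(6, M)) (Function('t')(M, K) = Mul(Mul(Mul(Rational(1, 2), Pow(M, -1), Add(6, M)), K), -4) = Mul(Mul(Rational(1, 2), K, Pow(M, -1), Add(6, M)), -4) = Mul(-2, K, Pow(M, -1), Add(6, M)))
Pow(Add(Add(-4, Mul(Add(6, 5), -1)), Function('t')(-2, -18)), 2) = Pow(Add(Add(-4, Mul(Add(6, 5), -1)), Mul(-2, -18, Pow(-2, -1), Add(6, -2))), 2) = Pow(Add(Add(-4, Mul(11, -1)), Mul(-2, -18, Rational(-1, 2), 4)), 2) = Pow(Add(Add(-4, -11), -72), 2) = Pow(Add(-15, -72), 2) = Pow(-87, 2) = 7569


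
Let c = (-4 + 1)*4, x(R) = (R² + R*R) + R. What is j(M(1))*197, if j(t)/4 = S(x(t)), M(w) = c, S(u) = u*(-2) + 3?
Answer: -432612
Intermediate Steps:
x(R) = R + 2*R² (x(R) = (R² + R²) + R = 2*R² + R = R + 2*R²)
c = -12 (c = -3*4 = -12)
S(u) = 3 - 2*u (S(u) = -2*u + 3 = 3 - 2*u)
M(w) = -12
j(t) = 12 - 8*t*(1 + 2*t) (j(t) = 4*(3 - 2*t*(1 + 2*t)) = 12 - 8*t*(1 + 2*t))
j(M(1))*197 = (12 - 16*(-12)² - 8*(-12))*197 = (12 - 16*144 + 96)*197 = (12 - 2304 + 96)*197 = -2196*197 = -432612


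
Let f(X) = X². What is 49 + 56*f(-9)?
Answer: 4585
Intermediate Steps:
49 + 56*f(-9) = 49 + 56*(-9)² = 49 + 56*81 = 49 + 4536 = 4585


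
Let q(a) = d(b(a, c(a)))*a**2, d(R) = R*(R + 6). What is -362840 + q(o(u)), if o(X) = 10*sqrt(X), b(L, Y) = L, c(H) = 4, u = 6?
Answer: -2840 + 36000*sqrt(6) ≈ 85342.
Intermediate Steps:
d(R) = R*(6 + R)
q(a) = a**3*(6 + a) (q(a) = (a*(6 + a))*a**2 = a**3*(6 + a))
-362840 + q(o(u)) = -362840 + (10*sqrt(6))**3*(6 + 10*sqrt(6)) = -362840 + (6000*sqrt(6))*(6 + 10*sqrt(6)) = -362840 + 6000*sqrt(6)*(6 + 10*sqrt(6))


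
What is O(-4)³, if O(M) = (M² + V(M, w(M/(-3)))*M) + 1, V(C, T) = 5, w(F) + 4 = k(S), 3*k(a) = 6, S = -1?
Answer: -27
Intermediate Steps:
k(a) = 2 (k(a) = (⅓)*6 = 2)
w(F) = -2 (w(F) = -4 + 2 = -2)
O(M) = 1 + M² + 5*M (O(M) = (M² + 5*M) + 1 = 1 + M² + 5*M)
O(-4)³ = (1 + (-4)² + 5*(-4))³ = (1 + 16 - 20)³ = (-3)³ = -27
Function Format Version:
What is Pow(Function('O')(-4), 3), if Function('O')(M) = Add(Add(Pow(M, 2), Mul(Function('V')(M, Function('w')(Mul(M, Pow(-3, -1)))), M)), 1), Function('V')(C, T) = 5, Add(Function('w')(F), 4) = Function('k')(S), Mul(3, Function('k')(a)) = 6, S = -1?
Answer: -27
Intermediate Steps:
Function('k')(a) = 2 (Function('k')(a) = Mul(Rational(1, 3), 6) = 2)
Function('w')(F) = -2 (Function('w')(F) = Add(-4, 2) = -2)
Function('O')(M) = Add(1, Pow(M, 2), Mul(5, M)) (Function('O')(M) = Add(Add(Pow(M, 2), Mul(5, M)), 1) = Add(1, Pow(M, 2), Mul(5, M)))
Pow(Function('O')(-4), 3) = Pow(Add(1, Pow(-4, 2), Mul(5, -4)), 3) = Pow(Add(1, 16, -20), 3) = Pow(-3, 3) = -27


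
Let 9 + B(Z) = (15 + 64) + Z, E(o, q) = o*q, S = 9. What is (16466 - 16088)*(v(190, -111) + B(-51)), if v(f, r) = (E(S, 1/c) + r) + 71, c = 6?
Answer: -7371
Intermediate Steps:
v(f, r) = 145/2 + r (v(f, r) = (9/6 + r) + 71 = (9*(⅙) + r) + 71 = (3/2 + r) + 71 = 145/2 + r)
B(Z) = 70 + Z (B(Z) = -9 + ((15 + 64) + Z) = -9 + (79 + Z) = 70 + Z)
(16466 - 16088)*(v(190, -111) + B(-51)) = (16466 - 16088)*((145/2 - 111) + (70 - 51)) = 378*(-77/2 + 19) = 378*(-39/2) = -7371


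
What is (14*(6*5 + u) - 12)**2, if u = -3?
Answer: 133956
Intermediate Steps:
(14*(6*5 + u) - 12)**2 = (14*(6*5 - 3) - 12)**2 = (14*(30 - 3) - 12)**2 = (14*27 - 12)**2 = (378 - 12)**2 = 366**2 = 133956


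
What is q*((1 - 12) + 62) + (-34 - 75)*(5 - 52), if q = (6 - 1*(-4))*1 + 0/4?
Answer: 5633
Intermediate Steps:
q = 10 (q = (6 + 4)*1 + 0*(¼) = 10*1 + 0 = 10 + 0 = 10)
q*((1 - 12) + 62) + (-34 - 75)*(5 - 52) = 10*((1 - 12) + 62) + (-34 - 75)*(5 - 52) = 10*(-11 + 62) - 109*(-47) = 10*51 + 5123 = 510 + 5123 = 5633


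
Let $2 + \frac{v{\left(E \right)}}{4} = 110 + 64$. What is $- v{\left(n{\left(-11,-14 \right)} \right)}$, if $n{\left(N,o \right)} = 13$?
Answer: $-688$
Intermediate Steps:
$v{\left(E \right)} = 688$ ($v{\left(E \right)} = -8 + 4 \left(110 + 64\right) = -8 + 4 \cdot 174 = -8 + 696 = 688$)
$- v{\left(n{\left(-11,-14 \right)} \right)} = \left(-1\right) 688 = -688$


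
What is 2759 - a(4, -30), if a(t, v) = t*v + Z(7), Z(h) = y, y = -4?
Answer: 2883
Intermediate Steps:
Z(h) = -4
a(t, v) = -4 + t*v (a(t, v) = t*v - 4 = -4 + t*v)
2759 - a(4, -30) = 2759 - (-4 + 4*(-30)) = 2759 - (-4 - 120) = 2759 - 1*(-124) = 2759 + 124 = 2883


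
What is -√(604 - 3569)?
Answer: -I*√2965 ≈ -54.452*I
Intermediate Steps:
-√(604 - 3569) = -√(-2965) = -I*√2965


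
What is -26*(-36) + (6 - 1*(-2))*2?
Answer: 952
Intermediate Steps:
-26*(-36) + (6 - 1*(-2))*2 = 936 + (6 + 2)*2 = 936 + 8*2 = 936 + 16 = 952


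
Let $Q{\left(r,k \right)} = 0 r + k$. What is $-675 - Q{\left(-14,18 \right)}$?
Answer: $-693$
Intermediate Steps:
$Q{\left(r,k \right)} = k$ ($Q{\left(r,k \right)} = 0 + k = k$)
$-675 - Q{\left(-14,18 \right)} = -675 - 18 = -693$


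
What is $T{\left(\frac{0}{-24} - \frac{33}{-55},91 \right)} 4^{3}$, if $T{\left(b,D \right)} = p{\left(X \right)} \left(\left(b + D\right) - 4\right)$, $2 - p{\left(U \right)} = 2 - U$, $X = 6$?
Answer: $\frac{168192}{5} \approx 33638.0$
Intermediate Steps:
$p{\left(U \right)} = U$ ($p{\left(U \right)} = 2 - \left(2 - U\right) = 2 + \left(-2 + U\right) = U$)
$T{\left(b,D \right)} = -24 + 6 D + 6 b$ ($T{\left(b,D \right)} = 6 \left(\left(b + D\right) - 4\right) = 6 \left(\left(D + b\right) - 4\right) = 6 \left(-4 + D + b\right) = -24 + 6 D + 6 b$)
$T{\left(\frac{0}{-24} - \frac{33}{-55},91 \right)} 4^{3} = \left(-24 + 6 \cdot 91 + 6 \left(\frac{0}{-24} - \frac{33}{-55}\right)\right) 4^{3} = \left(-24 + 546 + 6 \left(0 \left(- \frac{1}{24}\right) - - \frac{3}{5}\right)\right) 64 = \left(-24 + 546 + 6 \left(0 + \frac{3}{5}\right)\right) 64 = \left(-24 + 546 + 6 \cdot \frac{3}{5}\right) 64 = \left(-24 + 546 + \frac{18}{5}\right) 64 = \frac{2628}{5} \cdot 64 = \frac{168192}{5}$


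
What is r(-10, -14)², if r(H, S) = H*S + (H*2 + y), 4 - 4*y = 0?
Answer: 14641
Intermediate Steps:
y = 1 (y = 1 - ¼*0 = 1 + 0 = 1)
r(H, S) = 1 + 2*H + H*S (r(H, S) = H*S + (H*2 + 1) = H*S + (2*H + 1) = H*S + (1 + 2*H) = 1 + 2*H + H*S)
r(-10, -14)² = (1 + 2*(-10) - 10*(-14))² = (1 - 20 + 140)² = 121² = 14641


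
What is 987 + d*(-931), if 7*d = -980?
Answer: 131327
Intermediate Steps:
d = -140 (d = (⅐)*(-980) = -140)
987 + d*(-931) = 987 - 140*(-931) = 987 + 130340 = 131327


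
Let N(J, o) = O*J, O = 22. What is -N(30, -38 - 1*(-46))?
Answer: -660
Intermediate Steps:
N(J, o) = 22*J
-N(30, -38 - 1*(-46)) = -22*30 = -1*660 = -660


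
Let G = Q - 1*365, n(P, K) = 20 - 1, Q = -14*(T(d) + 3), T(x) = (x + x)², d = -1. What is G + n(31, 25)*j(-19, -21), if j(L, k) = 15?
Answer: -178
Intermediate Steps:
T(x) = 4*x² (T(x) = (2*x)² = 4*x²)
Q = -98 (Q = -14*(4*(-1)² + 3) = -14*(4*1 + 3) = -14*(4 + 3) = -14*7 = -98)
n(P, K) = 19
G = -463 (G = -98 - 1*365 = -98 - 365 = -463)
G + n(31, 25)*j(-19, -21) = -463 + 19*15 = -463 + 285 = -178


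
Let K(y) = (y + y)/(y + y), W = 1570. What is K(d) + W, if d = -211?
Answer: 1571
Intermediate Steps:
K(y) = 1 (K(y) = (2*y)/((2*y)) = (2*y)*(1/(2*y)) = 1)
K(d) + W = 1 + 1570 = 1571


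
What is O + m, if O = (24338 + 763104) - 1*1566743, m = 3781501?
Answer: 3002200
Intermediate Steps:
O = -779301 (O = 787442 - 1566743 = -779301)
O + m = -779301 + 3781501 = 3002200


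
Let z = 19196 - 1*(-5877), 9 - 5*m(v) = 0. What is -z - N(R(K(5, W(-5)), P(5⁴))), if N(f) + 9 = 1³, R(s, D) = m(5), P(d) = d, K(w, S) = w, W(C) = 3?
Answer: -25065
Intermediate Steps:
m(v) = 9/5 (m(v) = 9/5 - ⅕*0 = 9/5 + 0 = 9/5)
R(s, D) = 9/5
N(f) = -8 (N(f) = -9 + 1³ = -9 + 1 = -8)
z = 25073 (z = 19196 + 5877 = 25073)
-z - N(R(K(5, W(-5)), P(5⁴))) = -1*25073 - 1*(-8) = -25073 + 8 = -25065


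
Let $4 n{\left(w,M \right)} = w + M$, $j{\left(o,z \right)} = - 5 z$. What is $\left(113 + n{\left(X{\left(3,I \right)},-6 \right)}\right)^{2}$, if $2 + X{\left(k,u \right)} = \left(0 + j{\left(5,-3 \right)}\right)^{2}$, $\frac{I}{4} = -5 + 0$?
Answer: $\frac{447561}{16} \approx 27973.0$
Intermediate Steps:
$I = -20$ ($I = 4 \left(-5 + 0\right) = 4 \left(-5\right) = -20$)
$X{\left(k,u \right)} = 223$ ($X{\left(k,u \right)} = -2 + \left(0 - -15\right)^{2} = -2 + \left(0 + 15\right)^{2} = -2 + 15^{2} = -2 + 225 = 223$)
$n{\left(w,M \right)} = \frac{M}{4} + \frac{w}{4}$ ($n{\left(w,M \right)} = \frac{w + M}{4} = \frac{M + w}{4} = \frac{M}{4} + \frac{w}{4}$)
$\left(113 + n{\left(X{\left(3,I \right)},-6 \right)}\right)^{2} = \left(113 + \left(\frac{1}{4} \left(-6\right) + \frac{1}{4} \cdot 223\right)\right)^{2} = \left(113 + \left(- \frac{3}{2} + \frac{223}{4}\right)\right)^{2} = \left(113 + \frac{217}{4}\right)^{2} = \left(\frac{669}{4}\right)^{2} = \frac{447561}{16}$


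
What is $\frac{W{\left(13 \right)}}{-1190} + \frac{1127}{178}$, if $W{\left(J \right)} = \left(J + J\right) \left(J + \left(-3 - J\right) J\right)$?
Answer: $\frac{224359}{21182} \approx 10.592$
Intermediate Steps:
$W{\left(J \right)} = 2 J \left(J + J \left(-3 - J\right)\right)$
$\frac{W{\left(13 \right)}}{-1190} + \frac{1127}{178} = \frac{2 \cdot 13^{2} \left(-2 - 13\right)}{-1190} + \frac{1127}{178} = 2 \cdot 169 \left(-2 - 13\right) \left(- \frac{1}{1190}\right) + 1127 \cdot \frac{1}{178} = 2 \cdot 169 \left(-15\right) \left(- \frac{1}{1190}\right) + \frac{1127}{178} = \left(-5070\right) \left(- \frac{1}{1190}\right) + \frac{1127}{178} = \frac{507}{119} + \frac{1127}{178} = \frac{224359}{21182}$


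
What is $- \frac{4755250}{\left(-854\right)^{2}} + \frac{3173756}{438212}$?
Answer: $\frac{28857927237}{39949377874} \approx 0.72236$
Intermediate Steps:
$- \frac{4755250}{\left(-854\right)^{2}} + \frac{3173756}{438212} = - \frac{4755250}{729316} + 3173756 \cdot \frac{1}{438212} = \left(-4755250\right) \frac{1}{729316} + \frac{793439}{109553} = - \frac{2377625}{364658} + \frac{793439}{109553} = \frac{28857927237}{39949377874}$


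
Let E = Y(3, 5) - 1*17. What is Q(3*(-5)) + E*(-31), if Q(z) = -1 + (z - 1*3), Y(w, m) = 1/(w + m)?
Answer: 4033/8 ≈ 504.13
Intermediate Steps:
Y(w, m) = 1/(m + w)
E = -135/8 (E = 1/(5 + 3) - 1*17 = 1/8 - 17 = -135/8 ≈ -16.875)
Q(z) = -4 + z (Q(z) = -1 + (z - 3) = -1 + (-3 + z) = -4 + z)
Q(3*(-5)) + E*(-31) = (-4 + 3*(-5)) - 135/8*(-31) = (-4 - 15) + 4185/8 = -19 + 4185/8 = 4033/8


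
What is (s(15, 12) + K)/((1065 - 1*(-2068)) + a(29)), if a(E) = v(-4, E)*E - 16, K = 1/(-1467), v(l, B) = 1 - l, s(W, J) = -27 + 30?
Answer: 2200/2392677 ≈ 0.00091947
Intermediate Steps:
s(W, J) = 3
K = -1/1467 ≈ -0.00068166
a(E) = -16 + 5*E (a(E) = (1 - 1*(-4))*E - 16 = (1 + 4)*E - 16 = 5*E - 16 = -16 + 5*E)
(s(15, 12) + K)/((1065 - 1*(-2068)) + a(29)) = (3 - 1/1467)/((1065 - 1*(-2068)) + (-16 + 5*29)) = 4400/(1467*((1065 + 2068) + (-16 + 145))) = 4400/(1467*(3133 + 129)) = (4400/1467)/3262 = (4400/1467)*(1/3262) = 2200/2392677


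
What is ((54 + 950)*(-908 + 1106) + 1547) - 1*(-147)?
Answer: 200486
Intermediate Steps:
((54 + 950)*(-908 + 1106) + 1547) - 1*(-147) = (1004*198 + 1547) + 147 = (198792 + 1547) + 147 = 200339 + 147 = 200486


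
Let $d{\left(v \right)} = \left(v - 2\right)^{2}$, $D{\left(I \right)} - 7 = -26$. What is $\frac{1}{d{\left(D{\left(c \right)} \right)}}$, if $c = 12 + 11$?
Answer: $\frac{1}{441} \approx 0.0022676$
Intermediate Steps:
$c = 23$
$D{\left(I \right)} = -19$ ($D{\left(I \right)} = 7 - 26 = -19$)
$d{\left(v \right)} = \left(-2 + v\right)^{2}$
$\frac{1}{d{\left(D{\left(c \right)} \right)}} = \frac{1}{\left(-2 - 19\right)^{2}} = \frac{1}{\left(-21\right)^{2}} = \frac{1}{441}$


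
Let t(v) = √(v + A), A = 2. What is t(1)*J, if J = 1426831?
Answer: 1426831*√3 ≈ 2.4713e+6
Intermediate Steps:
t(v) = √(2 + v) (t(v) = √(v + 2) = √(2 + v))
t(1)*J = √(2 + 1)*1426831 = √3*1426831 = 1426831*√3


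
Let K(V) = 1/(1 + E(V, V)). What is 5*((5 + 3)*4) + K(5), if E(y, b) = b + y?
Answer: 1761/11 ≈ 160.09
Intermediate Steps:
K(V) = 1/(1 + 2*V) (K(V) = 1/(1 + (V + V)) = 1/(1 + 2*V))
5*((5 + 3)*4) + K(5) = 5*((5 + 3)*4) + 1/(1 + 2*5) = 5*(8*4) + 1/(1 + 10) = 5*32 + 1/11 = 160 + 1/11 = 1761/11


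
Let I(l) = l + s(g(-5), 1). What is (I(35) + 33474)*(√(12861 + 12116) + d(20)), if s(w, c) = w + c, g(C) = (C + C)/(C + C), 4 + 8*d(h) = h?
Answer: 67022 + 33511*√24977 ≈ 5.3631e+6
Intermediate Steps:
d(h) = -½ + h/8
g(C) = 1 (g(C) = (2*C)/((2*C)) = (2*C)*(1/(2*C)) = 1)
s(w, c) = c + w
I(l) = 2 + l (I(l) = l + (1 + 1) = l + 2 = 2 + l)
(I(35) + 33474)*(√(12861 + 12116) + d(20)) = ((2 + 35) + 33474)*(√(12861 + 12116) + (-½ + (⅛)*20)) = (37 + 33474)*(√24977 + (-½ + 5/2)) = 33511*(√24977 + 2) = 33511*(2 + √24977) = 67022 + 33511*√24977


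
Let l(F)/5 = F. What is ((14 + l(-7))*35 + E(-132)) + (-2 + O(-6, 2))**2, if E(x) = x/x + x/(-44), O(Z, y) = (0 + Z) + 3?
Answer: -706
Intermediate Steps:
O(Z, y) = 3 + Z (O(Z, y) = Z + 3 = 3 + Z)
E(x) = 1 - x/44 (E(x) = 1 + x*(-1/44) = 1 - x/44)
l(F) = 5*F
((14 + l(-7))*35 + E(-132)) + (-2 + O(-6, 2))**2 = ((14 + 5*(-7))*35 + (1 - 1/44*(-132))) + (-2 + (3 - 6))**2 = ((14 - 35)*35 + (1 + 3)) + (-2 - 3)**2 = (-21*35 + 4) + (-5)**2 = (-735 + 4) + 25 = -731 + 25 = -706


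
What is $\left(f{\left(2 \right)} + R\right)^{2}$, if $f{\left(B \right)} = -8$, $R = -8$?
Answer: $256$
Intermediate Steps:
$\left(f{\left(2 \right)} + R\right)^{2} = \left(-8 - 8\right)^{2} = \left(-16\right)^{2} = 256$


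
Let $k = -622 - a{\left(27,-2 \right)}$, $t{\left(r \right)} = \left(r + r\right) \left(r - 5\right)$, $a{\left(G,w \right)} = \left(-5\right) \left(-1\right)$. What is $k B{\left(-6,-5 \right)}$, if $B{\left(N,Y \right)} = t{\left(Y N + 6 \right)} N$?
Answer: $8396784$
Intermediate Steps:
$a{\left(G,w \right)} = 5$
$t{\left(r \right)} = 2 r \left(-5 + r\right)$
$k = -627$ ($k = -622 - 5 = -627$)
$B{\left(N,Y \right)} = 2 N \left(1 + N Y\right) \left(6 + N Y\right)$ ($B{\left(N,Y \right)} = 2 \left(Y N + 6\right) \left(-5 + \left(Y N + 6\right)\right) N = 2 \left(N Y + 6\right) \left(-5 + \left(N Y + 6\right)\right) N = 2 \left(6 + N Y\right) \left(-5 + \left(6 + N Y\right)\right) N = 2 \left(6 + N Y\right) \left(1 + N Y\right) N = 2 \left(1 + N Y\right) \left(6 + N Y\right) N = 2 N \left(1 + N Y\right) \left(6 + N Y\right)$)
$k B{\left(-6,-5 \right)} = - 627 \cdot 2 \left(-6\right) \left(1 - -30\right) \left(6 - -30\right) = - 627 \cdot 2 \left(-6\right) \left(1 + 30\right) \left(6 + 30\right) = - 627 \cdot 2 \left(-6\right) 31 \cdot 36 = \left(-627\right) \left(-13392\right) = 8396784$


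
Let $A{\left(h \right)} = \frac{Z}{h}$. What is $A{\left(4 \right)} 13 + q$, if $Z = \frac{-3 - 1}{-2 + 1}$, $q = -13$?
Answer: $0$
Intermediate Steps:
$Z = 4$ ($Z = - \frac{4}{-1} = \left(-4\right) \left(-1\right) = 4$)
$A{\left(h \right)} = \frac{4}{h}$
$A{\left(4 \right)} 13 + q = \frac{4}{4} \cdot 13 - 13 = 4 \cdot \frac{1}{4} \cdot 13 - 13 = 1 \cdot 13 - 13 = 13 - 13 = 0$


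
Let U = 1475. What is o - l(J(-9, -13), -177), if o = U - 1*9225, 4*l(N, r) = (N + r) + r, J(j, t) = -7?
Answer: -30639/4 ≈ -7659.8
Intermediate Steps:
l(N, r) = r/2 + N/4 (l(N, r) = ((N + r) + r)/4 = (N + 2*r)/4 = r/2 + N/4)
o = -7750 (o = 1475 - 1*9225 = 1475 - 9225 = -7750)
o - l(J(-9, -13), -177) = -7750 - ((1/2)*(-177) + (1/4)*(-7)) = -7750 - (-177/2 - 7/4) = -7750 - 1*(-361/4) = -7750 + 361/4 = -30639/4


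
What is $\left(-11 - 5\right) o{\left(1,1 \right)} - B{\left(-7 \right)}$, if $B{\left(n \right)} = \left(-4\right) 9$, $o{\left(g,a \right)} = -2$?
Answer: $68$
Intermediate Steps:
$B{\left(n \right)} = -36$
$\left(-11 - 5\right) o{\left(1,1 \right)} - B{\left(-7 \right)} = \left(-11 - 5\right) \left(-2\right) - -36 = \left(-16\right) \left(-2\right) + 36 = 32 + 36 = 68$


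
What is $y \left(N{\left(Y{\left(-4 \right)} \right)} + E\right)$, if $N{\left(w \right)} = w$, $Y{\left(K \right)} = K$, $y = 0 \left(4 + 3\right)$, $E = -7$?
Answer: $0$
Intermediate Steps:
$y = 0$ ($y = 0 \cdot 7 = 0$)
$y \left(N{\left(Y{\left(-4 \right)} \right)} + E\right) = 0 \left(-4 - 7\right) = 0 \left(-11\right) = 0$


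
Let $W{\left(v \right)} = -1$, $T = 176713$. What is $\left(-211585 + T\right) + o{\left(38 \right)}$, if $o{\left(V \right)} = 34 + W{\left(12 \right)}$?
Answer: $-34839$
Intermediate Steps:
$o{\left(V \right)} = 33$ ($o{\left(V \right)} = 34 - 1 = 33$)
$\left(-211585 + T\right) + o{\left(38 \right)} = \left(-211585 + 176713\right) + 33 = -34872 + 33 = -34839$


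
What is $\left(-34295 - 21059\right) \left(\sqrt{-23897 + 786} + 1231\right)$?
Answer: $-68140774 - 608894 i \sqrt{191} \approx -6.8141 \cdot 10^{7} - 8.4151 \cdot 10^{6} i$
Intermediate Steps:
$\left(-34295 - 21059\right) \left(\sqrt{-23897 + 786} + 1231\right) = - 55354 \left(\sqrt{-23111} + 1231\right) = - 55354 \left(11 i \sqrt{191} + 1231\right) = - 55354 \left(1231 + 11 i \sqrt{191}\right) = -68140774 - 608894 i \sqrt{191}$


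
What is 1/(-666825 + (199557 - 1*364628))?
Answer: -1/831896 ≈ -1.2021e-6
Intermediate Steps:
1/(-666825 + (199557 - 1*364628)) = 1/(-666825 + (199557 - 364628)) = 1/(-666825 - 165071) = 1/(-831896) = -1/831896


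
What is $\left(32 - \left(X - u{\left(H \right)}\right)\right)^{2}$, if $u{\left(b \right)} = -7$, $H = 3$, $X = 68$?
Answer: $1849$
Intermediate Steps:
$\left(32 - \left(X - u{\left(H \right)}\right)\right)^{2} = \left(32 - 75\right)^{2} = \left(-43\right)^{2} = 1849$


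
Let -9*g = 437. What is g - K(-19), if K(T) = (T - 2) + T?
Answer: -77/9 ≈ -8.5556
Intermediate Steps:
g = -437/9 (g = -⅑*437 = -437/9 ≈ -48.556)
K(T) = -2 + 2*T (K(T) = (-2 + T) + T = -2 + 2*T)
g - K(-19) = -437/9 - (-2 + 2*(-19)) = -437/9 - (-2 - 38) = -437/9 - 1*(-40) = -437/9 + 40 = -77/9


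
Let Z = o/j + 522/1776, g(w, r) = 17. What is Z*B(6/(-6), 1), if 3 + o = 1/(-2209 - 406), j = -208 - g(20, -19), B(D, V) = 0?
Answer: 0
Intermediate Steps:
j = -225 (j = -208 - 1*17 = -208 - 17 = -225)
o = -7846/2615 (o = -3 + 1/(-2209 - 406) = -3 + 1/(-2615) = -3 - 1/2615 = -7846/2615 ≈ -3.0004)
Z = 53511041/174159000 (Z = -7846/2615/(-225) + 522/1776 = -7846/2615*(-1/225) + 522*(1/1776) = 7846/588375 + 87/296 = 53511041/174159000 ≈ 0.30725)
Z*B(6/(-6), 1) = (53511041/174159000)*0 = 0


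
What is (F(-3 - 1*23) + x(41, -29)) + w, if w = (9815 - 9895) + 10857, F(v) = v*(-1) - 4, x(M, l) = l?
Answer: 10770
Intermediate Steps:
F(v) = -4 - v (F(v) = -v - 4 = -4 - v)
w = 10777 (w = -80 + 10857 = 10777)
(F(-3 - 1*23) + x(41, -29)) + w = ((-4 - (-3 - 1*23)) - 29) + 10777 = ((-4 - (-3 - 23)) - 29) + 10777 = ((-4 - 1*(-26)) - 29) + 10777 = ((-4 + 26) - 29) + 10777 = (22 - 29) + 10777 = -7 + 10777 = 10770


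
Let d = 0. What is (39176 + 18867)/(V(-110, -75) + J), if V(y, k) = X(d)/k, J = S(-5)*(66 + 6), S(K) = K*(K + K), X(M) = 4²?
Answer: 4353225/269984 ≈ 16.124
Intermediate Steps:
X(M) = 16
S(K) = 2*K² (S(K) = K*(2*K) = 2*K²)
J = 3600 (J = (2*(-5)²)*(66 + 6) = (2*25)*72 = 50*72 = 3600)
V(y, k) = 16/k
(39176 + 18867)/(V(-110, -75) + J) = (39176 + 18867)/(16/(-75) + 3600) = 58043/(16*(-1/75) + 3600) = 58043/(-16/75 + 3600) = 58043/(269984/75) = 58043*(75/269984) = 4353225/269984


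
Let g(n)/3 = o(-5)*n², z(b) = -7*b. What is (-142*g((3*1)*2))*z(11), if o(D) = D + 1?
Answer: -4723488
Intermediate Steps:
o(D) = 1 + D
g(n) = -12*n² (g(n) = 3*((1 - 5)*n²) = 3*(-4*n²) = -12*n²)
(-142*g((3*1)*2))*z(11) = (-(-1704)*((3*1)*2)²)*(-7*11) = -(-1704)*(3*2)²*(-77) = -(-1704)*6²*(-77) = -(-1704)*36*(-77) = -142*(-432)*(-77) = 61344*(-77) = -4723488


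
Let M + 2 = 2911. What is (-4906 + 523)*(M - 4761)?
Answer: 8117316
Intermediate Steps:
M = 2909 (M = -2 + 2911 = 2909)
(-4906 + 523)*(M - 4761) = (-4906 + 523)*(2909 - 4761) = -4383*(-1852) = 8117316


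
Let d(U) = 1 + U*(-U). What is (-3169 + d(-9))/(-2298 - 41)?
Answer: 3249/2339 ≈ 1.3891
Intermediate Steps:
d(U) = 1 - U²
(-3169 + d(-9))/(-2298 - 41) = (-3169 + (1 - 1*(-9)²))/(-2298 - 41) = (-3169 + (1 - 1*81))/(-2339) = (-3169 + (1 - 81))*(-1/2339) = (-3169 - 80)*(-1/2339) = -3249*(-1/2339) = 3249/2339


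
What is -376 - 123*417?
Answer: -51667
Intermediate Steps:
-376 - 123*417 = -376 - 51291 = -51667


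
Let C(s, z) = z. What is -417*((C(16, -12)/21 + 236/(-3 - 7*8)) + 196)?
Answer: -558780/7 ≈ -79826.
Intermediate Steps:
-417*((C(16, -12)/21 + 236/(-3 - 7*8)) + 196) = -417*((-12/21 + 236/(-3 - 7*8)) + 196) = -417*((-12*1/21 + 236/(-3 - 56)) + 196) = -417*((-4/7 + 236/(-59)) + 196) = -417*((-4/7 + 236*(-1/59)) + 196) = -417*((-4/7 - 4) + 196) = -417*(-32/7 + 196) = -417*1340/7 = -558780/7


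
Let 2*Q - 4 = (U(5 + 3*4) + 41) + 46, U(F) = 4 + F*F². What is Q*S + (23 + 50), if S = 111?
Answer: 278017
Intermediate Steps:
U(F) = 4 + F³
Q = 2504 (Q = 2 + (((4 + (5 + 3*4)³) + 41) + 46)/2 = 2 + (((4 + (5 + 12)³) + 41) + 46)/2 = 2 + (((4 + 17³) + 41) + 46)/2 = 2 + (((4 + 4913) + 41) + 46)/2 = 2 + ((4917 + 41) + 46)/2 = 2 + (4958 + 46)/2 = 2 + (½)*5004 = 2 + 2502 = 2504)
Q*S + (23 + 50) = 2504*111 + (23 + 50) = 277944 + 73 = 278017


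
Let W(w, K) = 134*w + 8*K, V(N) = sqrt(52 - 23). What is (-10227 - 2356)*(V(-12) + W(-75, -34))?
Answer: 129881726 - 12583*sqrt(29) ≈ 1.2981e+8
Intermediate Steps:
V(N) = sqrt(29)
W(w, K) = 8*K + 134*w
(-10227 - 2356)*(V(-12) + W(-75, -34)) = (-10227 - 2356)*(sqrt(29) + (8*(-34) + 134*(-75))) = -12583*(sqrt(29) + (-272 - 10050)) = -12583*(sqrt(29) - 10322) = -12583*(-10322 + sqrt(29)) = 129881726 - 12583*sqrt(29)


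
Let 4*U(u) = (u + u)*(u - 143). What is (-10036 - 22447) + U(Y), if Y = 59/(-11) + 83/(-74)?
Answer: -42403857737/1325192 ≈ -31998.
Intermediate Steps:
Y = -5279/814 (Y = 59*(-1/11) + 83*(-1/74) = -59/11 - 83/74 = -5279/814 ≈ -6.4853)
U(u) = u*(-143 + u)/2 (U(u) = ((u + u)*(u - 143))/4 = ((2*u)*(-143 + u))/4 = (2*u*(-143 + u))/4 = u*(-143 + u)/2)
(-10036 - 22447) + U(Y) = (-10036 - 22447) + (½)*(-5279/814)*(-143 - 5279/814) = -32483 + (½)*(-5279/814)*(-121681/814) = -32483 + 642353999/1325192 = -42403857737/1325192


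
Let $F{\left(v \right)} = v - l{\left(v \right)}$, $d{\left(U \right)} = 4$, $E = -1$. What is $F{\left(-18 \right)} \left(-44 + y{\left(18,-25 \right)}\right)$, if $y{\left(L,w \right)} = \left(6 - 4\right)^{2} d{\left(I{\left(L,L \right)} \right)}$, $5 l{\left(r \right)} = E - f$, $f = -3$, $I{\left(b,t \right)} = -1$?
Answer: $\frac{2576}{5} \approx 515.2$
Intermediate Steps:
$l{\left(r \right)} = \frac{2}{5}$ ($l{\left(r \right)} = \frac{-1 - -3}{5} = \frac{-1 + 3}{5} = \frac{1}{5} \cdot 2 = \frac{2}{5}$)
$y{\left(L,w \right)} = 16$ ($y{\left(L,w \right)} = \left(6 - 4\right)^{2} \cdot 4 = 2^{2} \cdot 4 = 4 \cdot 4 = 16$)
$F{\left(v \right)} = - \frac{2}{5} + v$ ($F{\left(v \right)} = v - \frac{2}{5} = - \frac{2}{5} + v$)
$F{\left(-18 \right)} \left(-44 + y{\left(18,-25 \right)}\right) = \left(- \frac{2}{5} - 18\right) \left(-44 + 16\right) = \left(- \frac{92}{5}\right) \left(-28\right) = \frac{2576}{5}$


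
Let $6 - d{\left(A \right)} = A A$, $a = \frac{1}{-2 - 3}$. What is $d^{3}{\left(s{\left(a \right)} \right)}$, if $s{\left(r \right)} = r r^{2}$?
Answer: $\frac{823948242468749}{3814697265625} \approx 215.99$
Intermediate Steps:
$a = - \frac{1}{5}$ ($a = \frac{1}{-5} = - \frac{1}{5} \approx -0.2$)
$s{\left(r \right)} = r^{3}$
$d{\left(A \right)} = 6 - A^{2}$ ($d{\left(A \right)} = 6 - A A = 6 - A^{2}$)
$d^{3}{\left(s{\left(a \right)} \right)} = \left(6 - \left(\left(- \frac{1}{5}\right)^{3}\right)^{2}\right)^{3} = \left(6 - \left(- \frac{1}{125}\right)^{2}\right)^{3} = \left(6 - \frac{1}{15625}\right)^{3} = \left(\frac{93749}{15625}\right)^{3} = \frac{823948242468749}{3814697265625}$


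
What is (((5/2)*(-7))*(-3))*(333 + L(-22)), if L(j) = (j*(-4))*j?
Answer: -168315/2 ≈ -84158.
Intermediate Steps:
L(j) = -4*j² (L(j) = (-4*j)*j = -4*j²)
(((5/2)*(-7))*(-3))*(333 + L(-22)) = (((5/2)*(-7))*(-3))*(333 - 4*(-22)²) = (((5*(½))*(-7))*(-3))*(333 - 4*484) = (((5/2)*(-7))*(-3))*(333 - 1936) = -35/2*(-3)*(-1603) = (105/2)*(-1603) = -168315/2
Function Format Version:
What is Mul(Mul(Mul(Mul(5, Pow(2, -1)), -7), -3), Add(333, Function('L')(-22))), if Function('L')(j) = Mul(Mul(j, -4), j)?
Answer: Rational(-168315, 2) ≈ -84158.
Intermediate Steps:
Function('L')(j) = Mul(-4, Pow(j, 2)) (Function('L')(j) = Mul(Mul(-4, j), j) = Mul(-4, Pow(j, 2)))
Mul(Mul(Mul(Mul(5, Pow(2, -1)), -7), -3), Add(333, Function('L')(-22))) = Mul(Mul(Mul(Mul(5, Pow(2, -1)), -7), -3), Add(333, Mul(-4, Pow(-22, 2)))) = Mul(Mul(Mul(Mul(5, Rational(1, 2)), -7), -3), Add(333, Mul(-4, 484))) = Mul(Mul(Mul(Rational(5, 2), -7), -3), Add(333, -1936)) = Mul(Mul(Rational(-35, 2), -3), -1603) = Mul(Rational(105, 2), -1603) = Rational(-168315, 2)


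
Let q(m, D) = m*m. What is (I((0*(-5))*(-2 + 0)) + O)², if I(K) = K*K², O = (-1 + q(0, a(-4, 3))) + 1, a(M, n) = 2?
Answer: 0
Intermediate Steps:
q(m, D) = m²
O = 0 (O = (-1 + 0²) + 1 = (-1 + 0) + 1 = -1 + 1 = 0)
I(K) = K³
(I((0*(-5))*(-2 + 0)) + O)² = (((0*(-5))*(-2 + 0))³ + 0)² = ((0*(-2))³ + 0)² = (0³ + 0)² = (0 + 0)² = 0² = 0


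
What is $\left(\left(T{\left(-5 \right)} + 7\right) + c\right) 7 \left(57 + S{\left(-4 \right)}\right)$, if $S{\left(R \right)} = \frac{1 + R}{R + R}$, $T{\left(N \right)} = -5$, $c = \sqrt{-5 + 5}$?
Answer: $\frac{3213}{4} \approx 803.25$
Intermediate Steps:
$c = 0$ ($c = \sqrt{0} = 0$)
$S{\left(R \right)} = \frac{1 + R}{2 R}$
$\left(\left(T{\left(-5 \right)} + 7\right) + c\right) 7 \left(57 + S{\left(-4 \right)}\right) = \left(\left(-5 + 7\right) + 0\right) 7 \left(57 + \frac{1 - 4}{2 \left(-4\right)}\right) = \left(2 + 0\right) 7 \left(57 + \frac{1}{2} \left(- \frac{1}{4}\right) \left(-3\right)\right) = 2 \cdot 7 \left(57 + \frac{3}{8}\right) = 14 \cdot \frac{459}{8} = \frac{3213}{4}$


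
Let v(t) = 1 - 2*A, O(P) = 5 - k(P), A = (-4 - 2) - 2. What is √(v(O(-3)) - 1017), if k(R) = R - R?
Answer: 10*I*√10 ≈ 31.623*I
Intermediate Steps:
k(R) = 0
A = -8 (A = -6 - 2 = -8)
O(P) = 5 (O(P) = 5 - 1*0 = 5 + 0 = 5)
v(t) = 17 (v(t) = 1 - 2*(-8) = 1 + 16 = 17)
√(v(O(-3)) - 1017) = √(17 - 1017) = √(-1000) = 10*I*√10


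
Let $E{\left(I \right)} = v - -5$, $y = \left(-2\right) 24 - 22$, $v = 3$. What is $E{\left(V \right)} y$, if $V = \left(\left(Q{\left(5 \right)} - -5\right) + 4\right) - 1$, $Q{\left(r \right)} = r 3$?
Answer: $-560$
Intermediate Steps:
$Q{\left(r \right)} = 3 r$
$y = -70$ ($y = -48 - 22 = -70$)
$V = 23$ ($V = \left(\left(3 \cdot 5 - -5\right) + 4\right) - 1 = \left(\left(15 + 5\right) + 4\right) - 1 = \left(20 + 4\right) - 1 = 24 - 1 = 23$)
$E{\left(I \right)} = 8$ ($E{\left(I \right)} = 3 - -5 = 3 + 5 = 8$)
$E{\left(V \right)} y = 8 \left(-70\right) = -560$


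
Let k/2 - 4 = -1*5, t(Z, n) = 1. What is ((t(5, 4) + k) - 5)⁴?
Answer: 1296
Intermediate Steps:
k = -2 (k = 8 + 2*(-1*5) = 8 + 2*(-5) = 8 - 10 = -2)
((t(5, 4) + k) - 5)⁴ = ((1 - 2) - 5)⁴ = (-1 - 5)⁴ = (-6)⁴ = 1296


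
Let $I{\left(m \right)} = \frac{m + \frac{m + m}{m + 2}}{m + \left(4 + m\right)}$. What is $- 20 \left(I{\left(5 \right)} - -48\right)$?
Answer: $- \frac{47490}{49} \approx -969.18$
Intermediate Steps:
$I{\left(m \right)} = \frac{m + \frac{2 m}{2 + m}}{4 + 2 m}$
$- 20 \left(I{\left(5 \right)} - -48\right) = - 20 \left(\frac{1}{2} \cdot 5 \frac{1}{4 + 5^{2} + 4 \cdot 5} \left(4 + 5\right) - -48\right) = - 20 \left(\frac{1}{2} \cdot 5 \frac{1}{4 + 25 + 20} \cdot 9 + 48\right) = - 20 \left(\frac{1}{2} \cdot 5 \cdot \frac{1}{49} \cdot 9 + 48\right) = - 20 \left(\frac{45}{98} + 48\right) = \left(-20\right) \frac{4749}{98} = - \frac{47490}{49}$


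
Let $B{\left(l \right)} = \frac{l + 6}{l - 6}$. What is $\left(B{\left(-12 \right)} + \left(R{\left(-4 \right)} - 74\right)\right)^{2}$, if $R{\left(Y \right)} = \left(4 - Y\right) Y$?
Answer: $\frac{100489}{9} \approx 11165.0$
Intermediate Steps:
$R{\left(Y \right)} = Y \left(4 - Y\right)$
$B{\left(l \right)} = \frac{6 + l}{-6 + l}$
$\left(B{\left(-12 \right)} + \left(R{\left(-4 \right)} - 74\right)\right)^{2} = \left(\frac{6 - 12}{-6 - 12} - \left(74 + 4 \left(4 - -4\right)\right)\right)^{2} = \left(\frac{1}{-18} \left(-6\right) - \left(74 + 4 \left(4 + 4\right)\right)\right)^{2} = \left(\left(- \frac{1}{18}\right) \left(-6\right) - 106\right)^{2} = \left(\frac{1}{3} - 106\right)^{2} = \left(- \frac{317}{3}\right)^{2} = \frac{100489}{9}$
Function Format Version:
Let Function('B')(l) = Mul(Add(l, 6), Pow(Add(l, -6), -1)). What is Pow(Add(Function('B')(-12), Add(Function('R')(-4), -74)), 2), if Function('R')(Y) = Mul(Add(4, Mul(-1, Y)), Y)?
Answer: Rational(100489, 9) ≈ 11165.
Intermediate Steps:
Function('R')(Y) = Mul(Y, Add(4, Mul(-1, Y)))
Function('B')(l) = Mul(Pow(Add(-6, l), -1), Add(6, l)) (Function('B')(l) = Mul(Add(6, l), Pow(Add(-6, l), -1)) = Mul(Pow(Add(-6, l), -1), Add(6, l)))
Pow(Add(Function('B')(-12), Add(Function('R')(-4), -74)), 2) = Pow(Add(Mul(Pow(Add(-6, -12), -1), Add(6, -12)), Add(Mul(-4, Add(4, Mul(-1, -4))), -74)), 2) = Pow(Add(Mul(Pow(-18, -1), -6), Add(Mul(-4, Add(4, 4)), -74)), 2) = Pow(Add(Mul(Rational(-1, 18), -6), Add(Mul(-4, 8), -74)), 2) = Pow(Add(Rational(1, 3), Add(-32, -74)), 2) = Pow(Add(Rational(1, 3), -106), 2) = Pow(Rational(-317, 3), 2) = Rational(100489, 9)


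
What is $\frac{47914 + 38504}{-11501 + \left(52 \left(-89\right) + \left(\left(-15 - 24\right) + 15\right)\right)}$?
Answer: $- \frac{86418}{16153} \approx -5.35$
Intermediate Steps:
$\frac{47914 + 38504}{-11501 + \left(52 \left(-89\right) + \left(\left(-15 - 24\right) + 15\right)\right)} = \frac{86418}{-11501 + \left(-4628 + \left(-39 + 15\right)\right)} = \frac{86418}{-11501 - 4652} = \frac{86418}{-16153} = 86418 \left(- \frac{1}{16153}\right) = - \frac{86418}{16153}$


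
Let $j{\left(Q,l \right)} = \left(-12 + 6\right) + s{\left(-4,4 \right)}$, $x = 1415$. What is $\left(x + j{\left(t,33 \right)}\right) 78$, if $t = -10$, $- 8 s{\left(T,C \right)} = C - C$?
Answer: $109902$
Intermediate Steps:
$s{\left(T,C \right)} = 0$ ($s{\left(T,C \right)} = - \frac{C - C}{8} = \left(- \frac{1}{8}\right) 0 = 0$)
$j{\left(Q,l \right)} = -6$ ($j{\left(Q,l \right)} = \left(-12 + 6\right) + 0 = -6 + 0 = -6$)
$\left(x + j{\left(t,33 \right)}\right) 78 = \left(1415 - 6\right) 78 = 1409 \cdot 78 = 109902$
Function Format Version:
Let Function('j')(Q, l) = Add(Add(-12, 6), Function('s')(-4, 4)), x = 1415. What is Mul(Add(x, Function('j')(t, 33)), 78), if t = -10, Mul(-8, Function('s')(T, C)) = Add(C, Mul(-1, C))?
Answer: 109902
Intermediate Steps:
Function('s')(T, C) = 0 (Function('s')(T, C) = Mul(Rational(-1, 8), Add(C, Mul(-1, C))) = Mul(Rational(-1, 8), 0) = 0)
Function('j')(Q, l) = -6 (Function('j')(Q, l) = Add(Add(-12, 6), 0) = Add(-6, 0) = -6)
Mul(Add(x, Function('j')(t, 33)), 78) = Mul(Add(1415, -6), 78) = Mul(1409, 78) = 109902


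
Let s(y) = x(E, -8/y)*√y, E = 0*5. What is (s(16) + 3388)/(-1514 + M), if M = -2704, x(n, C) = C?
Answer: -1693/2109 ≈ -0.80275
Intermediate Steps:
E = 0
s(y) = -8/√y (s(y) = (-8/y)*√y = -8/√y)
(s(16) + 3388)/(-1514 + M) = (-8/√16 + 3388)/(-1514 - 2704) = (-8*¼ + 3388)/(-4218) = (-2 + 3388)*(-1/4218) = 3386*(-1/4218) = -1693/2109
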